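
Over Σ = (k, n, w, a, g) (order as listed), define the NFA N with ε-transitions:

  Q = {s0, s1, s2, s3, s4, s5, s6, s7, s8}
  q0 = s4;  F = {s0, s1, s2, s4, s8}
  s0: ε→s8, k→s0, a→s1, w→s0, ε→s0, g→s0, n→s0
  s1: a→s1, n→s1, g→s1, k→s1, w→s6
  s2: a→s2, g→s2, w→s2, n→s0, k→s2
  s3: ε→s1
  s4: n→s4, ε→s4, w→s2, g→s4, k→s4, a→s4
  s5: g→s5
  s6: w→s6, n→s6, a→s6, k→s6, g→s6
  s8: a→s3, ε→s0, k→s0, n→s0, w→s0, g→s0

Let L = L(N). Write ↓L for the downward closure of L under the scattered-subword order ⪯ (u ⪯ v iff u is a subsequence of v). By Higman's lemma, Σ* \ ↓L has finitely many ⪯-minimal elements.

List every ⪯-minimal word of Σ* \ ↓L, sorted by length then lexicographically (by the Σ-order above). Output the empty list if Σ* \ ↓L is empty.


|Q|=9, |F|=5, |δ|=36 (5 ε).
min D↑ (5 st, q0=0, F={4}): 0:k→0,n→0,w→1,a→0,g→0 1:k→1,n→2,w→1,a→1,g→1 2:k→2,n→2,w→2,a→3,g→2 3:k→3,n→3,w→4,a→3,g→3 4:k→4,n→4,w→4,a→4,g→4 (ε-aug+det+¬).
'wnaw': |S_i|=[7, 6, 5, 3, 1] end={s6} — reject; 4/4 deletions ∈↓L.
1 words, ⪯-incomp.

Antichain: [wnaw].


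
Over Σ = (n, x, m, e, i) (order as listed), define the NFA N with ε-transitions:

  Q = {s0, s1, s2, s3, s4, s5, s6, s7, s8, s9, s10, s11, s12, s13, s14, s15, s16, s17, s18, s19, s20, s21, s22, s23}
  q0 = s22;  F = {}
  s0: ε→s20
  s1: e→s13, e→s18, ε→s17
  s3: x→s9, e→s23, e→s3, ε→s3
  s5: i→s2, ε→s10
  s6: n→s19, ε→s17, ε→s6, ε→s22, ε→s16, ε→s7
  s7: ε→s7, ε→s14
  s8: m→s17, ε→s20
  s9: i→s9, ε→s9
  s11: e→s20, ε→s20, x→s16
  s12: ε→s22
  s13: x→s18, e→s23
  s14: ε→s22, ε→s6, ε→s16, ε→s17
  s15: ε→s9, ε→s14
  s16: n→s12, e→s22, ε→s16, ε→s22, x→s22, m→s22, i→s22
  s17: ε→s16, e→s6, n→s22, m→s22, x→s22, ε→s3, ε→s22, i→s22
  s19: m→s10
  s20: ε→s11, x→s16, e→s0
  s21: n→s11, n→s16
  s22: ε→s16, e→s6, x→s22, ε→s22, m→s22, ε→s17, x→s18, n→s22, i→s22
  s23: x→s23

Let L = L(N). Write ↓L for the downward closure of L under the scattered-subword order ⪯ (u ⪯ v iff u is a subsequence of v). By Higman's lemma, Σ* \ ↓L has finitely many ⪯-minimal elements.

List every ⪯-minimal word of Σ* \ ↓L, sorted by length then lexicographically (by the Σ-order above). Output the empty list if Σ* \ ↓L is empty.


|Q|=24, |F|=0, |δ|=65 (30 ε).
min D↑ (1 st, q0=0, F={0}): 0:n→0,x→0,m→0,e→0,i→0.
ε ∈ L(D↑) ⇒ ↓L = ∅.

min(Σ*\↓L) = [ε].


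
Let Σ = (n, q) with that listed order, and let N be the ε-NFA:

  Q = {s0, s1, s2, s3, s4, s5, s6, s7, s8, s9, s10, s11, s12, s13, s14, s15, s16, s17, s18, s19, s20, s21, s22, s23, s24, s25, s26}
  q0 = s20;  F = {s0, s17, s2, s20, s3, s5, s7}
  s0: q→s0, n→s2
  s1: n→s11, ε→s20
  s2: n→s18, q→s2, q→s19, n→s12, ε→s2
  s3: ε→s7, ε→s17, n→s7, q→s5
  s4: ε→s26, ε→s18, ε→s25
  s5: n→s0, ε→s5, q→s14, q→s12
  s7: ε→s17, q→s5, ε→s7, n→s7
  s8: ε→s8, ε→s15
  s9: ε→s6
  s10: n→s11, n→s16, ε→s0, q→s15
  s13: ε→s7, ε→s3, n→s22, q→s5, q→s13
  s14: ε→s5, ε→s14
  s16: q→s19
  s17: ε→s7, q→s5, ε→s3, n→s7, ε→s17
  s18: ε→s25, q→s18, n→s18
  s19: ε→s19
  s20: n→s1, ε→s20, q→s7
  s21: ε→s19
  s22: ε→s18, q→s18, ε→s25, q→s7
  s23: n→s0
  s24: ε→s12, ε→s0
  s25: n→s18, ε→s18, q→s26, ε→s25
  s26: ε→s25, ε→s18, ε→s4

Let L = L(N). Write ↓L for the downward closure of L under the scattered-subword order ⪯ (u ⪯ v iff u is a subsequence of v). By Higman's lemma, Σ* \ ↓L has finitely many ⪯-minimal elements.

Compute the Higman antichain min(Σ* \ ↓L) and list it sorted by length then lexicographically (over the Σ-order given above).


min(Σ*\↓L) = [qqnnn].

|Q|=27, |F|=7, |δ|=66 (34 ε).
min D↑ (6 st, q0=0, F={5}): 0:n→0,q→1 1:n→1,q→2 2:n→3,q→2 3:n→4,q→3 4:n→5,q→4 5:n→5,q→5 (ε-aug+det+¬).
'qqnnn': run [16, 13, 10, 8, 7, 5] end={s12,s18,s25,s26,s4} rej; 5/5 deletions ∈↓L.
1 words, ⪯-incomp.


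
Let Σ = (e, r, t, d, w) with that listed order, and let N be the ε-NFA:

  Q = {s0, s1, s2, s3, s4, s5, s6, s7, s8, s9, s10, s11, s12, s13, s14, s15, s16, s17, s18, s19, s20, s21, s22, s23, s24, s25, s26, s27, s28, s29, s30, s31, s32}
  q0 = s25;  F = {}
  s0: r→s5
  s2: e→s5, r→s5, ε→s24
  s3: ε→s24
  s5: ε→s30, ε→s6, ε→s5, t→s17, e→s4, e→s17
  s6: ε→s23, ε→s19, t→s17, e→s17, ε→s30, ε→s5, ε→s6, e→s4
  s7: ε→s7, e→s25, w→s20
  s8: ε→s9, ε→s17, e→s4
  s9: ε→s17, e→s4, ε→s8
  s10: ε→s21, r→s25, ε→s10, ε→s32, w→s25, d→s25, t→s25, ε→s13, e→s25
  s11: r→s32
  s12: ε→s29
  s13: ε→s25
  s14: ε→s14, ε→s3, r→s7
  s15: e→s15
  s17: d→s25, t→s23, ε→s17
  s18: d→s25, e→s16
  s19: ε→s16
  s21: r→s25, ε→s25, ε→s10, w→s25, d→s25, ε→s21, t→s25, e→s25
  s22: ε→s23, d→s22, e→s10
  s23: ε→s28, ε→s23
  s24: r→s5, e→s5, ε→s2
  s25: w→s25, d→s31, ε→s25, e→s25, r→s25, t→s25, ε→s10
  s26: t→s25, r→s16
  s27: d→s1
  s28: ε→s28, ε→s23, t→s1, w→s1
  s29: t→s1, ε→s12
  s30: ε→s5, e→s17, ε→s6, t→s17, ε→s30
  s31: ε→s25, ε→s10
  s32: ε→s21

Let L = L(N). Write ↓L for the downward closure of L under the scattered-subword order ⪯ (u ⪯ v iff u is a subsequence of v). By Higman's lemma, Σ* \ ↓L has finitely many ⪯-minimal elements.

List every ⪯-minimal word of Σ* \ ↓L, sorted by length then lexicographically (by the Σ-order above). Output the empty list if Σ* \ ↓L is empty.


min(Σ*\↓L) = [ε].

|Q|=33, |F|=0, |δ|=90 (43 ε).
min D↑ (1 st, q0=0, F={0}): 0:e→0,r→0,t→0,d→0,w→0.
ε ∈ L(D↑) ⇒ ↓L = ∅.


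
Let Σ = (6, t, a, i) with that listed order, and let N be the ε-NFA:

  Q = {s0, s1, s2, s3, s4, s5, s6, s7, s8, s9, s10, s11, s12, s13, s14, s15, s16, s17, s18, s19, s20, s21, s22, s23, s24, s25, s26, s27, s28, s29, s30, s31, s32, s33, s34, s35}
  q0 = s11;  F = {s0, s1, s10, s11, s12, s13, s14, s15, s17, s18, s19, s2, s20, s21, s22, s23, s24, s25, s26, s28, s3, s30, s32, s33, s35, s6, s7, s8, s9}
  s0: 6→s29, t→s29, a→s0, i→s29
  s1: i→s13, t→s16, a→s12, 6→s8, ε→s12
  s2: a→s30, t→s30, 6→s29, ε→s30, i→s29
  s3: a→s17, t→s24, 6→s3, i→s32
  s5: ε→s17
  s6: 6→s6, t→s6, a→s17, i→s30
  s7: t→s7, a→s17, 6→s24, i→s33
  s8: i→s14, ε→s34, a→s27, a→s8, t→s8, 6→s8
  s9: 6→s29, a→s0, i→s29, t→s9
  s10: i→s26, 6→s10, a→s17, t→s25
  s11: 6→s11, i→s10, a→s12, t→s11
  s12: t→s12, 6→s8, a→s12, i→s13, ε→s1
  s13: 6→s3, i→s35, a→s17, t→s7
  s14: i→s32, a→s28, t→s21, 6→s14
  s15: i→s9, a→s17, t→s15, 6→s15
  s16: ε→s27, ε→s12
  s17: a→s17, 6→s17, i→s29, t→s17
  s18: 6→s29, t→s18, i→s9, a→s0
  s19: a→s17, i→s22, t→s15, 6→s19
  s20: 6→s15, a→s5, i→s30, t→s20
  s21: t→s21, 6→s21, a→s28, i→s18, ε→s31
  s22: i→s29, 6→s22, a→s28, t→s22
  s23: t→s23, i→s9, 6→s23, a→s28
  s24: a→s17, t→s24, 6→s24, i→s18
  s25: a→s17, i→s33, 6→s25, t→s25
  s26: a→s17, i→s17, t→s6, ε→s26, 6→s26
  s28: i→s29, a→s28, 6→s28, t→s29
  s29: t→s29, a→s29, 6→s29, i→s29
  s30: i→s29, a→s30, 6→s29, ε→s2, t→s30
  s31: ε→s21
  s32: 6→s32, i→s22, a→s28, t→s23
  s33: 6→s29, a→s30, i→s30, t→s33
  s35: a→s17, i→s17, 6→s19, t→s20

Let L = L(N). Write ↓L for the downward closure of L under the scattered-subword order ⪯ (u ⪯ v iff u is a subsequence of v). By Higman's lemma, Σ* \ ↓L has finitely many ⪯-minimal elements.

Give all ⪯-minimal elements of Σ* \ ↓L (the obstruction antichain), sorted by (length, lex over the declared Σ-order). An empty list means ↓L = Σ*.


min(Σ*\↓L) = [iai, iti6, iiii, a6iat].

|Q|=36, |F|=29, |δ|=132 (11 ε).
min D↑ (28 st, q0=0, F={13}): 0:6→0,t→0,a→1,i→2 1:6→3,t→1,a→1,i→4 2:6→2,t→5,a→6,i→7 3:6→3,t→3,a→3,i→8 4:6→9,t→10,a→6,i→11 5:6→5,t→5,a→6,i→12 6:6→6,t→6,a→6,i→13 7:6→7,t→14,a→6,i→6 8:6→8,t→15,a→16,i→17 9:6→9,t→18,a→6,i→17 10:6→18,t→10,a→6,i→12 11:6→19,t→20,a→6,i→6 12:6→13,t→12,a→21,i→21 13:6→13,t→13,a→13,i→13 14:6→14,t→14,a→6,i→21 15:6→15,t→15,a→16,i→22 16:6→16,t→13,a→16,i→13 17:6→17,t→23,a→16,i→24 18:6→18,t→18,a→6,i→22 19:6→19,t→25,a→6,i→24 20:6→25,t→20,a→6,i→21 21:6→13,t→21,a→21,i→13 22:6→13,t→22,a→26,i→27 23:6→23,t→23,a→16,i→27 24:6→24,t→24,a→16,i→13 25:6→25,t→25,a→6,i→27 26:6→13,t→13,a→26,i→13 27:6→13,t→27,a→26,i→13 (ε-aug+det+¬).
'iai': run [35, 28, 7, 1] end={s29} ∉↓L; 3/3 single-dels accept.
'iti6': N↓-sim [35, 28, 20, 7, 1] end={s29} rej; 4/4 single-dels accept.
'iiii': N↓-sim [35, 28, 19, 8, 1] end={s29} — reject; 4/4 del acc.
'a6iat': |S_i|=[35, 30, 19, 11, 3, 1] end={s29} — reject; 5/5 deletions ∈↓L.
4 words, ⪯-incomp.


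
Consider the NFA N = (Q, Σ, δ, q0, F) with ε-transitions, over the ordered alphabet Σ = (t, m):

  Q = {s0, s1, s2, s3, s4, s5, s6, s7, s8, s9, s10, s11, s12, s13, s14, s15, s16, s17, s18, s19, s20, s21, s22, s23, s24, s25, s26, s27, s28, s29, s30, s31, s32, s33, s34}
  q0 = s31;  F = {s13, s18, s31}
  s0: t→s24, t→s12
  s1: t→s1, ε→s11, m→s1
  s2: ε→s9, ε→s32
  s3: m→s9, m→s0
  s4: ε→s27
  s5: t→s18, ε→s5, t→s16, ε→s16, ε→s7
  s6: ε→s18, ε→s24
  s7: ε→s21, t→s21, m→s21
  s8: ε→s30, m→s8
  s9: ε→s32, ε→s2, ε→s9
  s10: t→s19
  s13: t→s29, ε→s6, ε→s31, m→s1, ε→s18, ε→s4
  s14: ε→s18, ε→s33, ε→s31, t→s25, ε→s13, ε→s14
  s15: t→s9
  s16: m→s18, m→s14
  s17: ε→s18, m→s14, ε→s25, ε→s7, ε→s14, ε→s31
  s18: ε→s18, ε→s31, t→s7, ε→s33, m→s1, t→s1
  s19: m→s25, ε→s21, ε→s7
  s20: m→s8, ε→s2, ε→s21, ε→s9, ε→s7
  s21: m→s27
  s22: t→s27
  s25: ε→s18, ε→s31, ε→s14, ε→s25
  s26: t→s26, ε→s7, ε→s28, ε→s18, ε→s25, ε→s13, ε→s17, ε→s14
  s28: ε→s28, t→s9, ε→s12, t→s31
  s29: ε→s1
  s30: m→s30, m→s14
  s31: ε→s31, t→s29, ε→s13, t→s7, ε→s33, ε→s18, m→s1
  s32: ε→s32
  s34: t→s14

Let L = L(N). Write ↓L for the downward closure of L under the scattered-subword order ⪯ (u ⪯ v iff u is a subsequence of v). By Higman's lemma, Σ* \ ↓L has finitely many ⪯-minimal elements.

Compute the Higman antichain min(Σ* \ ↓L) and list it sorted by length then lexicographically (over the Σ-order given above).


|Q|=35, |F|=3, |δ|=91 (56 ε).
min D↑ (2 st, q0=0, F={1}): 0:t→1,m→1 1:t→1,m→1 (ε-aug+det+¬).
't': run [13, 6] end={s1,s11,s21,s27,s29,s7} ∉↓L; 1/1 deletions ∈↓L.
'm': run [13, 4] end={s1,s11,s21,s27} rej; 1/1 del acc.
2 minimals (antichain).

Antichain: [t, m].


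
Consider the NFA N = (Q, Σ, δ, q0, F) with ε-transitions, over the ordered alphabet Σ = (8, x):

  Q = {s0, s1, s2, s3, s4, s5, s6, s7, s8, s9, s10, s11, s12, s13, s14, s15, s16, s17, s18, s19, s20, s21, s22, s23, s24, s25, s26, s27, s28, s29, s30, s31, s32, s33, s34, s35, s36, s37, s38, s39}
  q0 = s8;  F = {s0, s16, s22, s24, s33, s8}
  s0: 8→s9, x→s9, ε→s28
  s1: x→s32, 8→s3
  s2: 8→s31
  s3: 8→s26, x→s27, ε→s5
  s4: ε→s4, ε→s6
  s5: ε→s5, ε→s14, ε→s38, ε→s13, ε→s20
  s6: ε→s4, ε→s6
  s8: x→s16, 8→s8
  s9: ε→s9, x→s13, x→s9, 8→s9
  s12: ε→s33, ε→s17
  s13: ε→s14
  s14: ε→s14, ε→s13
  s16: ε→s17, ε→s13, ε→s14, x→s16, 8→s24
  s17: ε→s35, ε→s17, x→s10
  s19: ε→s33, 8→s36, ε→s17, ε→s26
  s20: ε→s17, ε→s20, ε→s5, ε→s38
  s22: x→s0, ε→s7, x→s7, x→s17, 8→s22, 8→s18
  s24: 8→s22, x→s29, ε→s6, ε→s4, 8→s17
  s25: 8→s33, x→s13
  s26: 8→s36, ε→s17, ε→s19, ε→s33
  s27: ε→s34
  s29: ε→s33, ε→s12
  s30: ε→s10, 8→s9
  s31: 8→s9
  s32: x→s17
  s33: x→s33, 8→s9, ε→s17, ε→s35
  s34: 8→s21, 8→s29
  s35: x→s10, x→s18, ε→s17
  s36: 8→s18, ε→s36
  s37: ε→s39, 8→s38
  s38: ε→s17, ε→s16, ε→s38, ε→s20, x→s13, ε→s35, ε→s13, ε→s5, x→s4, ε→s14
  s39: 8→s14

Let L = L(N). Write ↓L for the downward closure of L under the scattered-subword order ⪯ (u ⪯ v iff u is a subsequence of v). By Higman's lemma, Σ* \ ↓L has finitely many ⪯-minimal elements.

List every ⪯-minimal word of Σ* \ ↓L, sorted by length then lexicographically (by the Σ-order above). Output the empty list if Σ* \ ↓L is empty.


|Q|=40, |F|=6, |δ|=93 (52 ε).
min D↑ (7 st, q0=0, F={6}): 0:8→0,x→1 1:8→2,x→1 2:8→3,x→4 3:8→3,x→5 4:8→6,x→4 5:8→6,x→6 6:8→6,x→6.
'x8x8': run [19, 18, 17, 13, 3] end={s13,s14,s9} ∉↓L; 4/4 del acc.
'x88xx': run [19, 18, 17, 11, 10, 5] end={s10,s13,s14,s18,s9} — reject; 5/5 single-dels accept.
2 obstructions.

A = [x8x8, x88xx].


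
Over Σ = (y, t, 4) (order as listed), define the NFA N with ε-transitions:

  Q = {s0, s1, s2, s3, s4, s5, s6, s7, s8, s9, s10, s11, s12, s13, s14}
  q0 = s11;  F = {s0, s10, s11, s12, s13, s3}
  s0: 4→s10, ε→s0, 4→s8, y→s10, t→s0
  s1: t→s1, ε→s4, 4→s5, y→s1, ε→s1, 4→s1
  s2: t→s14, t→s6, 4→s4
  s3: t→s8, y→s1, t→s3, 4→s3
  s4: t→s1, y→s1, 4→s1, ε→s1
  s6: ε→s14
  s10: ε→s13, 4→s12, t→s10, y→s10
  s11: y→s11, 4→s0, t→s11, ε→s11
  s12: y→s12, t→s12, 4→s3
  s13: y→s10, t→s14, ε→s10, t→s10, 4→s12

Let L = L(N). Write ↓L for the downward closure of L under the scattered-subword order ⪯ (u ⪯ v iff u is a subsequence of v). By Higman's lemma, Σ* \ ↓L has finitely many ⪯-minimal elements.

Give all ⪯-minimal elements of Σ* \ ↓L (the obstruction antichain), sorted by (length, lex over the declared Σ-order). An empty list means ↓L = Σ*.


|Q|=15, |F|=6, |δ|=39 (8 ε).
min D↑ (6 st, q0=0, F={5}): 0:y→0,t→0,4→1 1:y→2,t→1,4→2 2:y→2,t→2,4→3 3:y→3,t→3,4→4 4:y→5,t→4,4→4 5:y→5,t→5,4→5.
'4y44y': |S_i|=[11, 10, 9, 6, 5, 3] end={s1,s4,s5} ∉↓L; 5/5 del acc.
'4444y': N↓-sim [11, 10, 9, 6, 5, 3] end={s1,s4,s5} — reject; 5/5 single-dels accept.
2 words, ⪯-incomp.

A = [4y44y, 4444y].


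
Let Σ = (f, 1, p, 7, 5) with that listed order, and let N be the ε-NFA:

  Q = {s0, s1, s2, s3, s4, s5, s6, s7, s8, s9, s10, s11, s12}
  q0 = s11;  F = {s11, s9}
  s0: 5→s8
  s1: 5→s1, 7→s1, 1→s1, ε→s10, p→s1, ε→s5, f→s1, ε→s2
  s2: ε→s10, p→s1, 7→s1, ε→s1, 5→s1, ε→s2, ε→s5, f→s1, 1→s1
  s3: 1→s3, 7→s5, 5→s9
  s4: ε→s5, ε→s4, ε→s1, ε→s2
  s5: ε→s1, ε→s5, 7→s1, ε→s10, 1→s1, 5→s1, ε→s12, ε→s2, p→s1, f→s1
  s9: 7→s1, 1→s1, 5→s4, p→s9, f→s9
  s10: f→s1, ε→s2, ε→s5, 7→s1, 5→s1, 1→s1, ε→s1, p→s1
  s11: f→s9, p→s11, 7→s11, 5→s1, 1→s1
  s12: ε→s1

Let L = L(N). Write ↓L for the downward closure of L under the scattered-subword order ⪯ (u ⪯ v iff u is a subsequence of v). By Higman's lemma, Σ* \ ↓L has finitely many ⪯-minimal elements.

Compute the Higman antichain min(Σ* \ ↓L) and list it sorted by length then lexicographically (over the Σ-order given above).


|Q|=13, |F|=2, |δ|=54 (20 ε).
min D↑ (3 st, q0=0, F={2}): 0:f→1,1→2,p→0,7→0,5→2 1:f→1,1→2,p→1,7→2,5→2 2:f→2,1→2,p→2,7→2,5→2.
'1': run [8, 5] end={s1,s10,s12,s2,s5} ∉↓L; 1/1 single-dels accept.
'5': run [8, 6] end={s1,s10,s12,s2,s4,s5} — reject; 1/1 del acc.
'f7': |S_i|=[8, 7, 5] end={s1,s10,s12,s2,s5} ∉↓L; 2/2 single-dels accept.
3 obstructions.

min(Σ*\↓L) = [1, 5, f7].


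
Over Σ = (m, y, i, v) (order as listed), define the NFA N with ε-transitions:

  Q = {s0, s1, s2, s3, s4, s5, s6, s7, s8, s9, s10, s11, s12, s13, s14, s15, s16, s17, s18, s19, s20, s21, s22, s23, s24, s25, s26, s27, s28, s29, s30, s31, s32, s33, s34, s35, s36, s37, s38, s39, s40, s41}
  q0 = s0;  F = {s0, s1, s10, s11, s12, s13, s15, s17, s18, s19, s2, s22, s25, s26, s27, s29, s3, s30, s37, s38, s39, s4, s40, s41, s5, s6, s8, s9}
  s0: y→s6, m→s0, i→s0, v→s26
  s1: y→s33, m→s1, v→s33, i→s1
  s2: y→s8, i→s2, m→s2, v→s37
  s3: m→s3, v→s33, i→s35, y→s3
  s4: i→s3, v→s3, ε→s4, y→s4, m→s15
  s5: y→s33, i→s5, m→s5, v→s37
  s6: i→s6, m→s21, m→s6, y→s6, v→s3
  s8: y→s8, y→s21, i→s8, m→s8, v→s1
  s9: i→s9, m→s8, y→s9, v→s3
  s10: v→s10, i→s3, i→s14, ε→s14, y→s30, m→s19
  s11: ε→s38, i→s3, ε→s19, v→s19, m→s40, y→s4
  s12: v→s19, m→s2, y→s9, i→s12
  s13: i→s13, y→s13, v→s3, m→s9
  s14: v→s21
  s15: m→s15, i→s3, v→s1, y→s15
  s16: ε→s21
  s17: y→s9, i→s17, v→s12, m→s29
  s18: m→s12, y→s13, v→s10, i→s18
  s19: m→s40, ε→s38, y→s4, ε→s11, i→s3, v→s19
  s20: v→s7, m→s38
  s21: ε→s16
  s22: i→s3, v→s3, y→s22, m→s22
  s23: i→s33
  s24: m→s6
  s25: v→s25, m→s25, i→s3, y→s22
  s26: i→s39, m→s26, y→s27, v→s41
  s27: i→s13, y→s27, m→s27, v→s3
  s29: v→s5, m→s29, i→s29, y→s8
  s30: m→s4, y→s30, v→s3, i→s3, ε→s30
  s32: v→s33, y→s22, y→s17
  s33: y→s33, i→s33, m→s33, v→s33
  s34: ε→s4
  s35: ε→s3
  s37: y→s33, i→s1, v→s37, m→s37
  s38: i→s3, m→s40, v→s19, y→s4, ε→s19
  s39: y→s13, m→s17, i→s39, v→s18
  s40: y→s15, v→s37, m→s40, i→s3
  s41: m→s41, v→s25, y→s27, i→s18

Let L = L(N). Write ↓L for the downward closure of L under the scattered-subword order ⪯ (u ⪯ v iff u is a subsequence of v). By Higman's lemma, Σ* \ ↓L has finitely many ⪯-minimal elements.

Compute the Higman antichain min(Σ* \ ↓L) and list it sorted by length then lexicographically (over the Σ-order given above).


A = [yvv, vvviv, vimmvy].

|Q|=42, |F|=28, |δ|=139 (12 ε).
min D↑ (27 st, q0=0, F={7}): 0:m→0,y→1,i→0,v→2 1:m→1,y→1,i→1,v→3 2:m→2,y→4,i→5,v→6 3:m→3,y→3,i→3,v→7 4:m→4,y→4,i→8,v→3 5:m→9,y→8,i→5,v→10 6:m→6,y→4,i→10,v→11 7:m→7,y→7,i→7,v→7 8:m→12,y→8,i→8,v→3 9:m→13,y→12,i→9,v→14 10:m→14,y→8,i→10,v→15 11:m→11,y→16,i→3,v→11 12:m→17,y→12,i→12,v→3 13:m→13,y→17,i→13,v→18 14:m→19,y→12,i→14,v→20 15:m→20,y→21,i→3,v→15 16:m→16,y→16,i→3,v→3 17:m→17,y→17,i→17,v→22 18:m→18,y→7,i→18,v→23 19:m→19,y→17,i→19,v→23 20:m→24,y→25,i→3,v→20 21:m→25,y→21,i→3,v→3 22:m→22,y→7,i→22,v→7 23:m→23,y→7,i→22,v→23 24:m→24,y→26,i→3,v→23 25:m→26,y→25,i→3,v→3 26:m→26,y→26,i→3,v→22.
'yvv': N↓-sim [33, 15, 4, 1] end={s33} rej; 3/3 del acc.
'vvviv': |S_i|=[33, 31, 27, 18, 7, 3] end={s16,s21,s33} — reject; 5/5 single-dels accept.
'vimmvy': N↓-sim [33, 31, 26, 20, 13, 4, 1] end={s33} ∉↓L; 6/6 deletions ∈↓L.
3 words, ⪯-incomp.


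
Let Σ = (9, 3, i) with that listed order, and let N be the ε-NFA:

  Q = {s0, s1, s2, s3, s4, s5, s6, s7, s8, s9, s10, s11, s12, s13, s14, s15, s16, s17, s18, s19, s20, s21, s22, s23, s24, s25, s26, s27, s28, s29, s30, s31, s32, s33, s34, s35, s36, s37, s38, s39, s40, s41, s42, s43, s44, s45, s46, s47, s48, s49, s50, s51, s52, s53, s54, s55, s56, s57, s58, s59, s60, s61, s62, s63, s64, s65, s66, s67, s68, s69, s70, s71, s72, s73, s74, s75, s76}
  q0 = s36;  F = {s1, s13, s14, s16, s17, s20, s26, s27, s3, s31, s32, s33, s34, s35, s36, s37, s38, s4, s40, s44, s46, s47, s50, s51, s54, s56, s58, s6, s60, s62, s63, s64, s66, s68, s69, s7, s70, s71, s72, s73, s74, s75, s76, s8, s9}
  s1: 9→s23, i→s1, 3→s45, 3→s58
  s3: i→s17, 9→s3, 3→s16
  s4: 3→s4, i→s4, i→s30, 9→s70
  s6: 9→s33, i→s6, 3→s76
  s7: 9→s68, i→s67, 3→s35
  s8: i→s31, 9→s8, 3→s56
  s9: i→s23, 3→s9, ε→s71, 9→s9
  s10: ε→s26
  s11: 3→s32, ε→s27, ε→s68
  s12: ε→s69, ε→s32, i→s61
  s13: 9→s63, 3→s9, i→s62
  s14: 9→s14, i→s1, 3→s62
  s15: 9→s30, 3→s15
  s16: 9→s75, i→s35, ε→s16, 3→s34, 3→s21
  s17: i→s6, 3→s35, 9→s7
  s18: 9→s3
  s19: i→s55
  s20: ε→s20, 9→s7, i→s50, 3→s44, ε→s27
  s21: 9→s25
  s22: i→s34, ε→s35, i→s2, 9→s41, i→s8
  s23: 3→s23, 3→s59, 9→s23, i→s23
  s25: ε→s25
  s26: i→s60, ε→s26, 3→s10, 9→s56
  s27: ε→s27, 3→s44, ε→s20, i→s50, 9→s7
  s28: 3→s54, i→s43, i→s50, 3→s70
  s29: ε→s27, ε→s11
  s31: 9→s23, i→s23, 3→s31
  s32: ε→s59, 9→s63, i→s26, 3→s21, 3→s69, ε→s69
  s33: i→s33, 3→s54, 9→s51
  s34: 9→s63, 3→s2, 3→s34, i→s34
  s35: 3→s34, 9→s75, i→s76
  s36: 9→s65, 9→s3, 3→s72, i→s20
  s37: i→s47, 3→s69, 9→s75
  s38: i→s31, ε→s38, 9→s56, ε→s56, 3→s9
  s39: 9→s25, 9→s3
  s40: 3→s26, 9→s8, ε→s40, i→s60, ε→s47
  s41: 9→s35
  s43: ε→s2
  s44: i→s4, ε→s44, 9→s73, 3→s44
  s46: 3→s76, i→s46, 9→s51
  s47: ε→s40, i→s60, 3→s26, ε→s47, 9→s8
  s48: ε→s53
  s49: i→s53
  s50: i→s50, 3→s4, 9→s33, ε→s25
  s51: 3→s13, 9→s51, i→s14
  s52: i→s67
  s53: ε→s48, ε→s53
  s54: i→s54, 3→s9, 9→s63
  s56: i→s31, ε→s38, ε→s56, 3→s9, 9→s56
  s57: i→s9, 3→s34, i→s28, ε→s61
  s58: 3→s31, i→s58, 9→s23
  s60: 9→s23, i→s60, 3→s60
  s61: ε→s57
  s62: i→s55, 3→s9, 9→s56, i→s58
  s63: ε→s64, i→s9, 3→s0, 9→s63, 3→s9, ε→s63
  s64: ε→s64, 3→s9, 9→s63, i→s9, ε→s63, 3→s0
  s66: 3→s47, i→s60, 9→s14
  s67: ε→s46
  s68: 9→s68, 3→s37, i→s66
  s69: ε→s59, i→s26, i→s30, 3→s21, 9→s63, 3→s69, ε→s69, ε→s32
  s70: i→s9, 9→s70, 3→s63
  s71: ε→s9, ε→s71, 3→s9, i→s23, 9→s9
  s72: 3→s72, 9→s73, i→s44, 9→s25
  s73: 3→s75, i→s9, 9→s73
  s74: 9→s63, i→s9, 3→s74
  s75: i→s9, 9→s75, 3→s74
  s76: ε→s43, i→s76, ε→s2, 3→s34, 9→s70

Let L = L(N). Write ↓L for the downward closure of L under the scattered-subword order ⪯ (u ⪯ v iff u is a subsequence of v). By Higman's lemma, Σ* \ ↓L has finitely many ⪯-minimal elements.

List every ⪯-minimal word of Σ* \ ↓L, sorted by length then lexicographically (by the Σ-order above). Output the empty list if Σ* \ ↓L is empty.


|Q|=77, |F|=45, |δ|=220 (46 ε).
min D↑ (40 st, q0=0, F={22}): 0:9→1,3→2,i→3 1:9→1,3→4,i→5 2:9→6,3→2,i→7 3:9→8,3→7,i→9 4:9→10,3→11,i→12 5:9→8,3→12,i→13 6:9→6,3→10,i→14 7:9→6,3→7,i→15 8:9→16,3→12,i→17 9:9→18,3→15,i→9 10:9→10,3→19,i→14 11:9→20,3→11,i→11 12:9→10,3→11,i→21 13:9→18,3→21,i→13 14:9→14,3→14,i→22 15:9→23,3→15,i→15 16:9→16,3→24,i→25 17:9→26,3→21,i→17 18:9→26,3→27,i→18 19:9→20,3→19,i→14 20:9→20,3→14,i→14 21:9→23,3→11,i→21 22:9→22,3→22,i→22 23:9→23,3→20,i→14 24:9→10,3→28,i→29 25:9→30,3→29,i→31 26:9→26,3→32,i→30 27:9→20,3→14,i→27 28:9→20,3→28,i→33 29:9→34,3→33,i→31 30:9→30,3→35,i→36 31:9→22,3→31,i→31 32:9→20,3→14,i→35 33:9→37,3→33,i→31 34:9→34,3→37,i→38 35:9→37,3→14,i→39 36:9→22,3→39,i→36 37:9→37,3→14,i→38 38:9→22,3→38,i→22 39:9→22,3→38,i→39.
'39ii': run [58, 41, 16, 5, 2] end={s23,s59} — reject; 4/4 single-dels accept.
'93393i': N↓-sim [58, 51, 37, 21, 11, 6, 2] end={s23,s59} rej; 6/6 del acc.
'i99ii9': run [58, 53, 46, 36, 21, 8, 2] end={s23,s59} rej; 6/6 del acc.
'ii933i': |S_i|=[58, 53, 39, 22, 16, 6, 2] end={s23,s59} — reject; 6/6 deletions ∈↓L.
4 words, ⪯-incomp.

Antichain: [39ii, 93393i, i99ii9, ii933i].


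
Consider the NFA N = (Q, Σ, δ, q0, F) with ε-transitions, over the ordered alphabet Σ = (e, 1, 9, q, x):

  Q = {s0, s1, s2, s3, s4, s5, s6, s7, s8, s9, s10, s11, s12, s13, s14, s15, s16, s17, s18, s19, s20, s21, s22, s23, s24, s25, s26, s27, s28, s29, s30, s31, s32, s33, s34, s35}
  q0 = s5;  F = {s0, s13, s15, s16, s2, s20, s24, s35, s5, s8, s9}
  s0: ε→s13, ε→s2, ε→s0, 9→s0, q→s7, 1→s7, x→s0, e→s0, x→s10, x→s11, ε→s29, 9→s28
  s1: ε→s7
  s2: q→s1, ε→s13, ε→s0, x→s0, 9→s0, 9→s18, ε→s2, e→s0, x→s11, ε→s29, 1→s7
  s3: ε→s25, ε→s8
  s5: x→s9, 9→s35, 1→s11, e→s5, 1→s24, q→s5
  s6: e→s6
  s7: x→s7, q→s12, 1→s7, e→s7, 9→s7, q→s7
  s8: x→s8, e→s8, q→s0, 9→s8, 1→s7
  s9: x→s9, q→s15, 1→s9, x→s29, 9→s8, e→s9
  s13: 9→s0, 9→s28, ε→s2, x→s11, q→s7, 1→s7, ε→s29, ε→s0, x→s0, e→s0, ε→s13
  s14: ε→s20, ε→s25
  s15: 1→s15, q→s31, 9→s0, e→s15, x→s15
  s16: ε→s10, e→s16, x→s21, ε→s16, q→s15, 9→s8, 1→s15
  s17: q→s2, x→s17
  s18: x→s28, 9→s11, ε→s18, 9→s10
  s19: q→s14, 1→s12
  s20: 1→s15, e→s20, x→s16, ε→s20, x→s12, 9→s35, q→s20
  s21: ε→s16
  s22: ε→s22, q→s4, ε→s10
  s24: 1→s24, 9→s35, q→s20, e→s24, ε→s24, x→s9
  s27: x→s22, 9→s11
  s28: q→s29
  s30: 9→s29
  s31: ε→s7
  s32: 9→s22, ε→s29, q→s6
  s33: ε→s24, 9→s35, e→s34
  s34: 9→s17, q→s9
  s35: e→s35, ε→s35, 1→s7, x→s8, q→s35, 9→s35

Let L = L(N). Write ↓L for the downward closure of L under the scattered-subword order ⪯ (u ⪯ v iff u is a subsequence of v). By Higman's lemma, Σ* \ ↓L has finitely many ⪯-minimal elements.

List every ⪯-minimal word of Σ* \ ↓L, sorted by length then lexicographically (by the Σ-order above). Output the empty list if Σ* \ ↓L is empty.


Antichain: [91, xqq, 1q1q].

|Q|=36, |F|=11, |δ|=119 (29 ε).
min D↑ (10 st, q0=0, F={5}): 0:e→0,1→1,9→2,q→0,x→3 1:e→1,1→1,9→2,q→4,x→3 2:e→2,1→5,9→2,q→2,x→6 3:e→3,1→3,9→6,q→7,x→3 4:e→4,1→7,9→2,q→4,x→8 5:e→5,1→5,9→5,q→5,x→5 6:e→6,1→5,9→6,q→9,x→6 7:e→7,1→7,9→9,q→5,x→7 8:e→8,1→7,9→6,q→7,x→8 9:e→9,1→5,9→9,q→5,x→9 (ε-aug+det+¬).
'91': run [21, 13, 2] end={s12,s7} — reject; 2/2 single-dels accept.
'xqq': N↓-sim [21, 17, 13, 5] end={s1,s12,s29,s31,s7} — reject; 3/3 deletions ∈↓L.
'1q1q': N↓-sim [21, 20, 18, 13, 5] end={s1,s12,s29,s31,s7} — reject; 4/4 deletions ∈↓L.
3 words, ⪯-incomp.


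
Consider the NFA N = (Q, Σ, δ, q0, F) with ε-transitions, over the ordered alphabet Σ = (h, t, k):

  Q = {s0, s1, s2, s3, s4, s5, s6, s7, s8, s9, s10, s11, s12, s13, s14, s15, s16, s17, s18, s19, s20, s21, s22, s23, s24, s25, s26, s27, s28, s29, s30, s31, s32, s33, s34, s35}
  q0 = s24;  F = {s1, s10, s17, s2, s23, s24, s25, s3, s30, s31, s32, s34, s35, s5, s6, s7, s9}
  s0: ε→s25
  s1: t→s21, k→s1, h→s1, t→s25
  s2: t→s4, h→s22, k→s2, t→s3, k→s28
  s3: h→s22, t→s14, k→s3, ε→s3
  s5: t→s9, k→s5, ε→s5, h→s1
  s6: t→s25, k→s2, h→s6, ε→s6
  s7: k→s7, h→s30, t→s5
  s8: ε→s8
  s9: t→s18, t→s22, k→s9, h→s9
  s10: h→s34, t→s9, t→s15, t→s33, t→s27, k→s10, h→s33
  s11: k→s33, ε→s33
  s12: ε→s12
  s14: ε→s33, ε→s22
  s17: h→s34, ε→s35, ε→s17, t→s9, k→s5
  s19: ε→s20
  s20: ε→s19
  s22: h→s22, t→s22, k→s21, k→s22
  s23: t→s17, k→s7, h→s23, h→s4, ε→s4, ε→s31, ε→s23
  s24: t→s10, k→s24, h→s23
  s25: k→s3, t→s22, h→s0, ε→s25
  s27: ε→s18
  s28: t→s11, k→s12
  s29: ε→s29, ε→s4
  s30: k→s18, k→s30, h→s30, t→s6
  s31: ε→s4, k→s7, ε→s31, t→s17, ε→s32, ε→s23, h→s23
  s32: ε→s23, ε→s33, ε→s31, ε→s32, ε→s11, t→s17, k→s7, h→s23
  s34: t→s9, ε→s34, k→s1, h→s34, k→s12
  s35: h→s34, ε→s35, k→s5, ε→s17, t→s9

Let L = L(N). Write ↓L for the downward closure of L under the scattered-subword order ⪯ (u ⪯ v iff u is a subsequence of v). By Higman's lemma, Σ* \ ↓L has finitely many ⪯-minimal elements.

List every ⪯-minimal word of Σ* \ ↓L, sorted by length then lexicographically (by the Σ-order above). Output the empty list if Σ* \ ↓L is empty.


|Q|=36, |F|=17, |δ|=101 (32 ε).
min D↑ (15 st, q0=0, F={10}): 0:h→1,t→2,k→0 1:h→1,t→3,k→4 2:h→5,t→6,k→2 3:h→5,t→6,k→7 4:h→8,t→7,k→4 5:h→5,t→6,k→9 6:h→6,t→10,k→6 7:h→9,t→6,k→7 8:h→8,t→11,k→8 9:h→9,t→12,k→9 10:h→10,t→10,k→10 11:h→11,t→12,k→13 12:h→12,t→10,k→14 13:h→10,t→14,k→13 14:h→10,t→10,k→14 [Hopcroft].
'ttt': run [29, 23, 13, 5] end={s14,s18,s21,s22,s33} — reject; 3/3 single-dels accept.
'hkhtkh': N↓-sim [29, 25, 19, 17, 14, 10, 2] end={s21,s22} ∉↓L; 6/6 single-dels accept.
'thktkh': run [29, 23, 17, 15, 10, 5, 2] end={s21,s22} — reject; 6/6 del acc.
3 obstructions.

min(Σ*\↓L) = [ttt, hkhtkh, thktkh].


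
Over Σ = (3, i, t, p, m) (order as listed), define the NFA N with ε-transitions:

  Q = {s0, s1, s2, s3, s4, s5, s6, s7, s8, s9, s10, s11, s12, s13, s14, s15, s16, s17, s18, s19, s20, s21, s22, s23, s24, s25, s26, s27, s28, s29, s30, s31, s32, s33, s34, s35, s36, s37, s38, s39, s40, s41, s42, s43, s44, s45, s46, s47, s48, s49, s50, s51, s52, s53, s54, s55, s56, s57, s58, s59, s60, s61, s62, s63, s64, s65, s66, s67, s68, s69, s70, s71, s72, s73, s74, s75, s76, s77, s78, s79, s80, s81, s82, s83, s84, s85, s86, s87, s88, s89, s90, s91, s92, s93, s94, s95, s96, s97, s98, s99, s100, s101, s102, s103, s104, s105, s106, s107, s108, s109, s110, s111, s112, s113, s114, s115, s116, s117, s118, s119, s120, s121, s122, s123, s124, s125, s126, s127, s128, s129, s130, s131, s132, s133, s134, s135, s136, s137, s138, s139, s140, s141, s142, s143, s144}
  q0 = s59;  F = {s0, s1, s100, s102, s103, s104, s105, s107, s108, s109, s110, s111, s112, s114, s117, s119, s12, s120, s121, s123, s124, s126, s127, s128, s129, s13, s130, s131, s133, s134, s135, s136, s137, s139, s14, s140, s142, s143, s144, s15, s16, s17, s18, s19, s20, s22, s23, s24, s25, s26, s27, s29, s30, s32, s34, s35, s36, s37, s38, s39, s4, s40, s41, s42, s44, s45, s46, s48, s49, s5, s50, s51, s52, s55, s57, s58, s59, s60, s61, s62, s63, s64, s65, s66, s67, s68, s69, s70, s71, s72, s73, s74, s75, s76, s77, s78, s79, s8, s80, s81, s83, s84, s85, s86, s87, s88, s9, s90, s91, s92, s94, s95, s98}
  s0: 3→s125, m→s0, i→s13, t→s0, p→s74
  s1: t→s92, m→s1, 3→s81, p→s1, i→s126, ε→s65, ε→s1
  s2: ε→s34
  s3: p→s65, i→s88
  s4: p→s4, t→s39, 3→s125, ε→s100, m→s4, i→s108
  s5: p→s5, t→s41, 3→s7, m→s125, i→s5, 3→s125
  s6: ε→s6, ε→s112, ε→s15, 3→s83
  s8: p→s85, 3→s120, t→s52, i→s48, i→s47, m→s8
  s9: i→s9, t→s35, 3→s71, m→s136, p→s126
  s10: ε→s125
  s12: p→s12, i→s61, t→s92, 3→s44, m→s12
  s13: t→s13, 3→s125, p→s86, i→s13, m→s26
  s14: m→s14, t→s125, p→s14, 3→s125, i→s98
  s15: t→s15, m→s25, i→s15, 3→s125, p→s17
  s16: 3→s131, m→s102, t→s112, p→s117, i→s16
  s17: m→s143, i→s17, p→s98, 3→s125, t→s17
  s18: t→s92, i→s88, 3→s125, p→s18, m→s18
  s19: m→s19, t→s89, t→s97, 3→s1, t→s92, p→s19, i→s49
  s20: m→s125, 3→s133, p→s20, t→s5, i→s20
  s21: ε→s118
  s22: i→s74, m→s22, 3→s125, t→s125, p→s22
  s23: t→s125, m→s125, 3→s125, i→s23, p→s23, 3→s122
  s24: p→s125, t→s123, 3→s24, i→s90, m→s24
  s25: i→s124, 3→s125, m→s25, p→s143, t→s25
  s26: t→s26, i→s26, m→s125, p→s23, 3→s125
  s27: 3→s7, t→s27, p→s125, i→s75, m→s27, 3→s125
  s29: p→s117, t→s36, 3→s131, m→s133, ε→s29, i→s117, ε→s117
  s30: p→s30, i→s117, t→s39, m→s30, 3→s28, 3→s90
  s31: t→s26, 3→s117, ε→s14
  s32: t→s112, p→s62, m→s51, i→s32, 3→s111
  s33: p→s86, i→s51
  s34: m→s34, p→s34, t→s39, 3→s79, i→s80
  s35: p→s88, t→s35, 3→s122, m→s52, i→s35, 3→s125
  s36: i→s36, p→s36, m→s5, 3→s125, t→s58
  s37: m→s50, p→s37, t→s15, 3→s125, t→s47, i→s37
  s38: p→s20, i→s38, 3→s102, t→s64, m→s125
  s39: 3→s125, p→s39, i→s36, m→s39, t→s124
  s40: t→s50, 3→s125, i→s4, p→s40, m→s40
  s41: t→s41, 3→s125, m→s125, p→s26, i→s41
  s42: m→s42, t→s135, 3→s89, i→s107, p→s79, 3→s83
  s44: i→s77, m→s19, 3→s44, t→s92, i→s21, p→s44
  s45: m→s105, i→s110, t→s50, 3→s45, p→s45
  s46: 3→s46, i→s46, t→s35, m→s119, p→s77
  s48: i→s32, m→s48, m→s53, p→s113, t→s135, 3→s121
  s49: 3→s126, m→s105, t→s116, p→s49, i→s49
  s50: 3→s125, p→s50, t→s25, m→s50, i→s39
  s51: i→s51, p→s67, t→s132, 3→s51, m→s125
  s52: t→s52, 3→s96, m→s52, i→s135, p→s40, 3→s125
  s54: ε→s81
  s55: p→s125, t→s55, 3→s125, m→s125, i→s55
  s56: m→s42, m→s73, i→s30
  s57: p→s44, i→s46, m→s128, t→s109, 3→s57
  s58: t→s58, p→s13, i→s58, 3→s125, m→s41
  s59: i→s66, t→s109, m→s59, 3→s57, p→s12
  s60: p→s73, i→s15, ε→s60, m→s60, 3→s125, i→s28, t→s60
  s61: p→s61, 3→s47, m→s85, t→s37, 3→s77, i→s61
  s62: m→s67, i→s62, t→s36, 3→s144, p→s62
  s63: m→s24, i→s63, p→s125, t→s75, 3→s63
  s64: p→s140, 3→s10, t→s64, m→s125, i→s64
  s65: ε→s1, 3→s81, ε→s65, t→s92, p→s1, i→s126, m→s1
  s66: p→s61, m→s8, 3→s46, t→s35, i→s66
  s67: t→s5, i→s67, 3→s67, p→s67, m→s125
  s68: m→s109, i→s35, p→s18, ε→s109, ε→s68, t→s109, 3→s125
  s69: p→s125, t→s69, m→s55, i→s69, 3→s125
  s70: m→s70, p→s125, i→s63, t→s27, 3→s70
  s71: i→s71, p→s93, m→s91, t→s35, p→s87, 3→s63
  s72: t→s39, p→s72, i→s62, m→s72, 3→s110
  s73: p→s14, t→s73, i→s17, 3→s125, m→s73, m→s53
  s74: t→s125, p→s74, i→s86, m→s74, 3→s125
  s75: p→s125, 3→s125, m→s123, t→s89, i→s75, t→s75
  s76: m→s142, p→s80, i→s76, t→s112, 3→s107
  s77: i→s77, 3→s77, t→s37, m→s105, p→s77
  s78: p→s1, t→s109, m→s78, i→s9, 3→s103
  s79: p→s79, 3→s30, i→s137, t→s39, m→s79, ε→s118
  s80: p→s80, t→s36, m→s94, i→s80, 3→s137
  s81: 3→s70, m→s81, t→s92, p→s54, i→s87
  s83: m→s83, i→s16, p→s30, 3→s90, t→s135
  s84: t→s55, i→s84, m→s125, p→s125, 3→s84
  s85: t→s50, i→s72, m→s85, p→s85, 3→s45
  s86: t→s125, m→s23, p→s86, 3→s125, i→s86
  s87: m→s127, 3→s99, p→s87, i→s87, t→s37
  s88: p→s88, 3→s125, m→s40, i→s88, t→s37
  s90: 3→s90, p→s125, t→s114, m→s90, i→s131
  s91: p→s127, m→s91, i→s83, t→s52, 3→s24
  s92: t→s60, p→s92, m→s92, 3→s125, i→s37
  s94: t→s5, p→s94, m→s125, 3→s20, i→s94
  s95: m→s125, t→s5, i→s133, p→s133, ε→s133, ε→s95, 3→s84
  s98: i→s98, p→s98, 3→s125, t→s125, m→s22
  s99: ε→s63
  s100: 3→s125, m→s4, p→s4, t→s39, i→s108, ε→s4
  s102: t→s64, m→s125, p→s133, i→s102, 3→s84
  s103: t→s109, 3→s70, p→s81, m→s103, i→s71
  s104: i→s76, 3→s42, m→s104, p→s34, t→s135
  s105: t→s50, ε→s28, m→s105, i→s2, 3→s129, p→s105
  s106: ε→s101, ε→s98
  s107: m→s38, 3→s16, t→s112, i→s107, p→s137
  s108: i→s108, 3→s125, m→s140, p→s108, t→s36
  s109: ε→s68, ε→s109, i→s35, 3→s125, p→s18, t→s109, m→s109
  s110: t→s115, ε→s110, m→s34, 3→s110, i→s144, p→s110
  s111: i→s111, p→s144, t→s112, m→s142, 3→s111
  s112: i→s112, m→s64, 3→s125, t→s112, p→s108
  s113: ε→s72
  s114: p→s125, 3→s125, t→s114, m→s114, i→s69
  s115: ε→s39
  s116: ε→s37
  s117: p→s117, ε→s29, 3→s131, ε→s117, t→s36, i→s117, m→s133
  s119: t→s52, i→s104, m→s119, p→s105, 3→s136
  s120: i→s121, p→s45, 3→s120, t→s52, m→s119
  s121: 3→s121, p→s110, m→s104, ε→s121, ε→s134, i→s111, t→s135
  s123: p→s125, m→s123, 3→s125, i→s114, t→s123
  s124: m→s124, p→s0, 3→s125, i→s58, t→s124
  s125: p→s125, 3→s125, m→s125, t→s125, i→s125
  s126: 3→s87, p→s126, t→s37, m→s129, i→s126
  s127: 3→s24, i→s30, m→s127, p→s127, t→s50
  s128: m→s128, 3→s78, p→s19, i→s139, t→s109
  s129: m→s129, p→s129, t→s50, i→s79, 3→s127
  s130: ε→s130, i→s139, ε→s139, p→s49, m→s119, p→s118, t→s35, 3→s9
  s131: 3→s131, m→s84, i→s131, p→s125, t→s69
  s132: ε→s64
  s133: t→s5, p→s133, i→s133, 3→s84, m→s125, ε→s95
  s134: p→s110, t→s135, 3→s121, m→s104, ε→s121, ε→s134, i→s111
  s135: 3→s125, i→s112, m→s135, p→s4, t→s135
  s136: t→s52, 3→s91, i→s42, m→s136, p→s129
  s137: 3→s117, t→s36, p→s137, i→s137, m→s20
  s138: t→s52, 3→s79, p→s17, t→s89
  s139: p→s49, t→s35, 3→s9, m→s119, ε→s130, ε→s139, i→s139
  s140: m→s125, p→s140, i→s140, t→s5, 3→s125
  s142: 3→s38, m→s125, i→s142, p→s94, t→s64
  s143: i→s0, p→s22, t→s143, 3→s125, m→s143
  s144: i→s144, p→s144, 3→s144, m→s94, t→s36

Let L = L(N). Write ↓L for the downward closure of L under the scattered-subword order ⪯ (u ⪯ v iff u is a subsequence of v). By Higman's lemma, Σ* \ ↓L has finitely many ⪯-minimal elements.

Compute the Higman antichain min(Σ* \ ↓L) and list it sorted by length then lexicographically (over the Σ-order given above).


|Q|=145, |F|=113, |δ|=647 (44 ε).
min D↑ (107 st, q0=0, F={11}): 0:3→1,i→2,t→3,p→4,m→0 1:3→1,i→5,t→3,p→6,m→7 2:3→5,i→2,t→8,p→9,m→10 3:3→11,i→8,t→3,p→12,m→3 4:3→6,i→9,t→13,p→4,m→4 5:3→5,i→5,t→8,p→14,m→15 6:3→6,i→14,t→13,p→6,m→16 7:3→17,i→18,t→3,p→16,m→7 8:3→11,i→8,t→8,p→19,m→20 9:3→14,i→9,t→21,p→9,m→22 10:3→23,i→24,t→20,p→22,m→10 11:3→11,i→11,t→11,p→11,m→11 12:3→11,i→19,t→13,p→12,m→12 13:3→11,i→21,t→25,p→13,m→13 14:3→14,i→14,t→21,p→14,m→26 15:3→27,i→28,t→20,p→26,m→15 16:3→29,i→30,t→13,p→16,m→16 17:3→31,i→32,t→3,p→29,m→17 18:3→32,i→18,t→8,p→30,m→15 19:3→11,i→19,t→21,p→19,m→33 20:3→11,i→34,t→20,p→33,m→20 21:3→11,i→21,t→35,p→21,m→36 22:3→37,i→38,t→36,p→22,m→22 23:3→23,i→39,t→20,p→37,m→15 24:3→39,i→40,t→34,p→38,m→24 25:3→11,i→35,t→25,p→41,m→25 26:3→42,i→43,t→36,p→26,m→26 27:3→44,i→45,t→20,p→42,m→27 28:3→45,i→46,t→34,p→43,m→28 29:3→47,i→48,t→13,p→29,m→29 30:3→48,i→30,t→21,p→30,m→26 31:3→49,i→50,t→3,p→47,m→31 32:3→50,i→32,t→8,p→48,m→27 33:3→11,i→51,t→36,p→33,m→33 34:3→11,i→52,t→34,p→51,m→34 35:3→11,i→35,t→35,p→53,m→54 36:3→11,i→55,t→54,p→36,m→36 37:3→37,i→56,t→36,p→37,m→26 38:3→56,i→57,t→55,p→38,m→38 39:3→39,i→58,t→34,p→56,m→28 40:3→58,i→40,t→52,p→57,m→59 41:3→11,i→53,t→41,p→60,m→41 42:3→61,i→62,t→36,p→42,m→42 43:3→62,i→63,t→55,p→43,m→43 44:3→64,i→65,t→20,p→61,m→44 45:3→65,i→66,t→34,p→62,m→45 46:3→66,i→46,t→52,p→63,m→67 47:3→49,i→68,t→13,p→47,m→47 48:3→68,i→48,t→21,p→48,m→42 49:3→49,i→69,t→70,p→11,m→49 50:3→69,i→50,t→8,p→68,m→44 51:3→11,i→71,t→55,p→51,m→51 52:3→11,i→52,t→52,p→71,m→72 53:3→11,i→53,t→53,p→73,m→74 54:3→11,i→75,t→54,p→74,m→54 55:3→11,i→76,t→75,p→55,m→55 56:3→56,i→77,t→55,p→56,m→43 57:3→77,i→57,t→76,p→57,m→78 58:3→58,i→58,t→52,p→77,m→67 59:3→59,i→59,t→72,p→78,m→11 60:3→11,i→73,t→11,p→60,m→60 61:3→64,i→79,t→36,p→61,m→61 62:3→79,i→80,t→55,p→62,m→62 63:3→80,i→63,t→76,p→63,m→81 64:3→64,i→82,t→83,p→11,m→64 65:3→82,i→84,t→34,p→79,m→65 66:3→84,i→66,t→52,p→80,m→85 67:3→85,i→67,t→72,p→81,m→11 68:3→69,i→68,t→21,p→68,m→61 69:3→69,i→69,t→86,p→11,m→64 70:3→11,i→86,t→70,p→11,m→70 71:3→11,i→71,t→76,p→71,m→87 72:3→11,i→72,t→72,p→87,m→11 73:3→11,i→73,t→11,p→73,m→88 74:3→11,i→89,t→74,p→88,m→74 75:3→11,i→90,t→75,p→89,m→75 76:3→11,i→76,t→90,p→76,m→91 77:3→77,i→77,t→76,p→77,m→81 78:3→78,i→78,t→91,p→78,m→11 79:3→82,i→92,t→55,p→79,m→79 80:3→92,i→80,t→76,p→80,m→93 81:3→93,i→81,t→91,p→81,m→11 82:3→82,i→94,t→95,p→11,m→82 83:3→11,i→95,t→83,p→11,m→83 84:3→94,i→84,t→52,p→92,m→96 85:3→96,i→85,t→72,p→93,m→11 86:3→11,i→86,t→86,p→11,m→83 87:3→11,i→87,t→91,p→87,m→11 88:3→11,i→97,t→11,p→88,m→88 89:3→11,i→98,t→89,p→97,m→89 90:3→11,i→90,t→90,p→98,m→99 91:3→11,i→91,t→99,p→91,m→11 92:3→94,i→92,t→76,p→92,m→100 93:3→100,i→93,t→91,p→93,m→11 94:3→94,i→94,t→101,p→11,m→102 95:3→11,i→101,t→95,p→11,m→95 96:3→102,i→96,t→72,p→100,m→11 97:3→11,i→103,t→11,p→97,m→97 98:3→11,i→98,t→98,p→103,m→104 99:3→11,i→99,t→99,p→104,m→11 100:3→102,i→100,t→91,p→100,m→11 101:3→11,i→101,t→101,p→11,m→105 102:3→102,i→102,t→105,p→11,m→11 103:3→11,i→103,t→11,p→103,m→106 104:3→11,i→104,t→104,p→106,m→11 105:3→11,i→105,t→105,p→11,m→11 106:3→11,i→106,t→11,p→106,m→11 [Hopcroft].
't3': run [133, 57, 5] end={s10,s122,s125,s7,s96} ∉↓L; 2/2 deletions ∈↓L.
'3m333p': N↓-sim [133, 122, 106, 90, 76, 20, 1] end={s125} — reject; 6/6 del acc.
'imiimm': run [133, 111, 88, 69, 41, 22, 1] end={s125} — reject; 6/6 del acc.
'pttppt': |S_i|=[133, 92, 40, 31, 15, 8, 1] end={s125} ∉↓L; 6/6 del acc.
4 obstructions.

Antichain: [t3, 3m333p, imiimm, pttppt].
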